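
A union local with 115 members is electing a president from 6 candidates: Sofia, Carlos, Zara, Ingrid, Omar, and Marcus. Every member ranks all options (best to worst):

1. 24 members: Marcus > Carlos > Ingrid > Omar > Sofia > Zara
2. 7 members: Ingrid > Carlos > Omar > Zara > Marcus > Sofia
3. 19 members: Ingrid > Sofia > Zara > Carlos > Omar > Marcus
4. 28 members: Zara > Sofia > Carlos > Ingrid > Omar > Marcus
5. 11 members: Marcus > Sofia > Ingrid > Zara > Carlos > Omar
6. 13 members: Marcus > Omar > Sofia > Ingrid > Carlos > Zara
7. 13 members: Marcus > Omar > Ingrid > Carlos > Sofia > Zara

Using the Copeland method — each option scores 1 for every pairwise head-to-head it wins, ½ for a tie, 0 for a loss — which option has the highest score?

Marcus

Sofia: beats Carlos, Zara, and Omar; loses to Ingrid and Marcus → score 3.
Carlos: beats Omar; loses to Sofia, Zara, Ingrid, and Marcus → score 1.
Zara: beats Carlos and Omar; loses to Sofia, Ingrid, and Marcus → score 2.
Ingrid: beats Sofia, Carlos, Zara, and Omar; loses to Marcus → score 4.
Omar: loses to Sofia, Carlos, Zara, Ingrid, and Marcus → score 0.
Marcus: beats Sofia, Carlos, Zara, Ingrid, and Omar → score 5.
Marcus has the best pairwise record.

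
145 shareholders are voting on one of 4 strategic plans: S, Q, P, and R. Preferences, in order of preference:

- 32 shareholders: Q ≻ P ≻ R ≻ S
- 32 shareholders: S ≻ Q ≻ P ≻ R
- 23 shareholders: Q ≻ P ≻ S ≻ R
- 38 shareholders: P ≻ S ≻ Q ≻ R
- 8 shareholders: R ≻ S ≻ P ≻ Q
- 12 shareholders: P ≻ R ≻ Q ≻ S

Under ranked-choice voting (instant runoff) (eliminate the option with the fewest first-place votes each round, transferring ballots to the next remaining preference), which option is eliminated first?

Round 1: S 32, Q 55, P 50, R 8. Eliminate R.

R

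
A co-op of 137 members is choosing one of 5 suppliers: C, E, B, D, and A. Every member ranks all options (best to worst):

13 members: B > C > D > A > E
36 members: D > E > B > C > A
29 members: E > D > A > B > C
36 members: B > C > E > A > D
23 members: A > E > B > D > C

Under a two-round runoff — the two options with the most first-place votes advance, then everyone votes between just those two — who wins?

Round 1 first-place votes: C 0, E 29, B 49, D 36, A 23.
B and D advance.
Runoff: B is preferred to D by 72 voters; D by 65.
B wins the runoff.

B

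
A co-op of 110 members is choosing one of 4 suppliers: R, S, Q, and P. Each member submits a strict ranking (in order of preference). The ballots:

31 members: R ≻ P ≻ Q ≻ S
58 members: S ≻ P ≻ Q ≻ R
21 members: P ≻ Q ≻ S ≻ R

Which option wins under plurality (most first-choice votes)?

First-place votes: R 31, S 58, Q 0, P 21.
S has the most first-place votes.

S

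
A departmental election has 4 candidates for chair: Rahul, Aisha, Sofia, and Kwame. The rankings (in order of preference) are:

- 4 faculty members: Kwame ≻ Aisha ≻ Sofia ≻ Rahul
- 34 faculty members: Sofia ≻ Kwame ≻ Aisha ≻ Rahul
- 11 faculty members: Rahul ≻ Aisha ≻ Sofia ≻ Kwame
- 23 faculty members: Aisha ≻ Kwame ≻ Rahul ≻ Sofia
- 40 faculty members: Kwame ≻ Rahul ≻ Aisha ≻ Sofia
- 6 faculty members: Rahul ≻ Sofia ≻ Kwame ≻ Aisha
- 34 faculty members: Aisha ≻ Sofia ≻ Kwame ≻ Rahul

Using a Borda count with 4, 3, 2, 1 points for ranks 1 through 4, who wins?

Kwame

Rahul: 4·1 + 34·1 + 11·4 + 23·2 + 40·3 + 6·4 + 34·1 = 306
Aisha: 4·3 + 34·2 + 11·3 + 23·4 + 40·2 + 6·1 + 34·4 = 427
Sofia: 4·2 + 34·4 + 11·2 + 23·1 + 40·1 + 6·3 + 34·3 = 349
Kwame: 4·4 + 34·3 + 11·1 + 23·3 + 40·4 + 6·2 + 34·2 = 438
Kwame has the highest Borda score (438).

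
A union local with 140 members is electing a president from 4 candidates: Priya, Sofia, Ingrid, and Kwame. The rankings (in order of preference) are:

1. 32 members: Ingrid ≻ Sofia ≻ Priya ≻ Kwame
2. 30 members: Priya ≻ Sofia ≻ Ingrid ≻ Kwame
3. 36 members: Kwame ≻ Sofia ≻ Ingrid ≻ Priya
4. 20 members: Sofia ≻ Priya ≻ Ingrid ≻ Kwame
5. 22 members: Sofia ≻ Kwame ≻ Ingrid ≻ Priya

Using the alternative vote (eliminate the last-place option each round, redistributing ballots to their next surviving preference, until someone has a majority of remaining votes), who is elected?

Round 1: Priya 30, Sofia 42, Ingrid 32, Kwame 36. Eliminate Priya.
Round 2: Sofia 72, Ingrid 32, Kwame 36. Sofia has a majority.

Sofia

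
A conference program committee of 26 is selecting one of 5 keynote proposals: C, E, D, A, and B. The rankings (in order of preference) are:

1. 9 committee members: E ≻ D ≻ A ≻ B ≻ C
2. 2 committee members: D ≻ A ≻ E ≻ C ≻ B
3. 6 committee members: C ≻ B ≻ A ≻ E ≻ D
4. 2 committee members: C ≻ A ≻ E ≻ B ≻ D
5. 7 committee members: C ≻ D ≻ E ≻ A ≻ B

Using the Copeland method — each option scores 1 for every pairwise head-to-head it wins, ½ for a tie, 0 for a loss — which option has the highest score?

C

C: beats E, D, A, and B → score 4.
E: beats D, A, and B; loses to C → score 3.
D: beats A and B; loses to C and E → score 2.
A: beats B; loses to C, E, and D → score 1.
B: loses to C, E, D, and A → score 0.
C has the best pairwise record.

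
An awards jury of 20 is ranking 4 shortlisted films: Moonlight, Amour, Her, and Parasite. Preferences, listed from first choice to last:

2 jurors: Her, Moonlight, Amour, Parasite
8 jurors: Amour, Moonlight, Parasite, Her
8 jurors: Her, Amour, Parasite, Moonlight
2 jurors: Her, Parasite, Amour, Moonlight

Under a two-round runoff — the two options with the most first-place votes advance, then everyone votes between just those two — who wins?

Her

Round 1 first-place votes: Moonlight 0, Amour 8, Her 12, Parasite 0.
Her and Amour advance.
Runoff: Her is preferred to Amour by 12 voters; Amour by 8.
Her wins the runoff.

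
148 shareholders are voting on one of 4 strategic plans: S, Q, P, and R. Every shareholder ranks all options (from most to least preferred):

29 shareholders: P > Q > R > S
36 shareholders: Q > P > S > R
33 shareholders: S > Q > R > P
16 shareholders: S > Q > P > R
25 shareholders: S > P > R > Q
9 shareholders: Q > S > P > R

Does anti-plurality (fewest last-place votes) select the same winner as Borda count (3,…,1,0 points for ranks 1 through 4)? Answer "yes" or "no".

yes

Anti-plurality — last-place votes: S 29, Q 25, P 33, R 61. Winner: Q.
Borda — scores: S 276, Q 291, P 234, R 87. Winner: Q.
The two methods agree.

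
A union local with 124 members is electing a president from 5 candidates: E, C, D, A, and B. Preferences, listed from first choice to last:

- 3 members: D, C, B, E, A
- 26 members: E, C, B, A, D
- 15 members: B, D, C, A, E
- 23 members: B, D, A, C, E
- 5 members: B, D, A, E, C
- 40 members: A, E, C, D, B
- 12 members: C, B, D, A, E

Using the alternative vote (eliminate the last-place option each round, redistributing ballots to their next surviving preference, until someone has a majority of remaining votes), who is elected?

Round 1: E 26, C 12, D 3, A 40, B 43. Eliminate D.
Round 2: E 26, C 15, A 40, B 43. Eliminate C.
Round 3: E 26, A 40, B 58. Eliminate E.
Round 4: A 40, B 84. B has a majority.

B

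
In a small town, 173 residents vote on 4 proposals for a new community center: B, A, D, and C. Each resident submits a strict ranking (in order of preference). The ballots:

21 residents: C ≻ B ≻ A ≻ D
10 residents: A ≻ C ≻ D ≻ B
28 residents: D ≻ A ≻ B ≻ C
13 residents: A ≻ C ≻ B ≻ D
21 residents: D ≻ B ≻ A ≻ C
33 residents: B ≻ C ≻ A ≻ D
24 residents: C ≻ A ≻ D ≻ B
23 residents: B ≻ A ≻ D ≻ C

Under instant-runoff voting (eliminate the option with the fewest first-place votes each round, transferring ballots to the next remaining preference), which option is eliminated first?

Round 1: B 56, A 23, D 49, C 45. Eliminate A.

A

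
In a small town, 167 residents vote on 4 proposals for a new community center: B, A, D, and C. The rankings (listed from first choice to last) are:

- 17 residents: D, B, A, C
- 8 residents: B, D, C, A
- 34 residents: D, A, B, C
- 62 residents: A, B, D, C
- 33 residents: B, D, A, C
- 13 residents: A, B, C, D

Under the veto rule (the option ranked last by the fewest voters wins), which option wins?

B

Last-place votes: B 0, A 8, D 13, C 146.
B is ranked last by the fewest voters, so B wins.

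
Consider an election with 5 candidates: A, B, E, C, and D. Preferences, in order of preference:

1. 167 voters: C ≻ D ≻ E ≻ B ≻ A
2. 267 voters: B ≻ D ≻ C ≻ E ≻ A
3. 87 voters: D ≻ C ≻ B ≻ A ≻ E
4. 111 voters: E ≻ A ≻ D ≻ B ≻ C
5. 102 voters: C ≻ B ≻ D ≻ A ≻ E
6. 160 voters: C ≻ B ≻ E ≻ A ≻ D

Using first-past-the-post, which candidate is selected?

C

First-place votes: A 0, B 267, E 111, C 429, D 87.
C has the most first-place votes.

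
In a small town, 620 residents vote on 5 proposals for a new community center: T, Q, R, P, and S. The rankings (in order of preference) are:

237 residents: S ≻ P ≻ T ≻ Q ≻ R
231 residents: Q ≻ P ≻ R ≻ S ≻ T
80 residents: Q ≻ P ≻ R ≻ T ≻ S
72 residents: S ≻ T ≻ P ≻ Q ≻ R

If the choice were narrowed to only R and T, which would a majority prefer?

Voters preferring R to T: 311; preferring T to R: 309.
R wins the head-to-head.

R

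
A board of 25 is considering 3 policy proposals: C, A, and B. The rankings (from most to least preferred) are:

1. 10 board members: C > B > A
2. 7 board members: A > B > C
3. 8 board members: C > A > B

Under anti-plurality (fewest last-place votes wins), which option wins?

Last-place votes: C 7, A 10, B 8.
C is ranked last by the fewest voters, so C wins.

C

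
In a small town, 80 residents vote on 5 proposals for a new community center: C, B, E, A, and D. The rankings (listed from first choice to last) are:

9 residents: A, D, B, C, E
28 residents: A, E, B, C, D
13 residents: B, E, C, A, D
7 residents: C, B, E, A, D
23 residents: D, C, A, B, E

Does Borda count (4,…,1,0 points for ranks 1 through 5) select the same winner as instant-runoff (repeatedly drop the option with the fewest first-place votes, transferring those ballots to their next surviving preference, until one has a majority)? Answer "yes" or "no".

yes

Borda — scores: C 160, B 170, E 137, A 214, D 119. Winner: A.
Instant-runoff — R1 C 7, B 13, E 0, A 37, D 23 (E out); R2 C 7, B 13, A 37, D 23 (C out); R3 B 20, A 37, D 23 (B out); R4 A 57, D 23 (A winner). Winner: A.
The two methods agree.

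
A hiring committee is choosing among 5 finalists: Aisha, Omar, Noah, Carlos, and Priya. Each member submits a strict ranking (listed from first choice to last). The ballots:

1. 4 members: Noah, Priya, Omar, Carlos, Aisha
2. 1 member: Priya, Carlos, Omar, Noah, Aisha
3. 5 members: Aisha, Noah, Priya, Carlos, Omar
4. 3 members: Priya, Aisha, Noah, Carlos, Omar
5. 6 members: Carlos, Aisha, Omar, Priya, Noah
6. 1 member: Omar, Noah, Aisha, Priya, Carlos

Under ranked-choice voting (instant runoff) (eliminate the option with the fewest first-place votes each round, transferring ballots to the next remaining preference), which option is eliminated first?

Omar

Round 1: Aisha 5, Omar 1, Noah 4, Carlos 6, Priya 4. Eliminate Omar.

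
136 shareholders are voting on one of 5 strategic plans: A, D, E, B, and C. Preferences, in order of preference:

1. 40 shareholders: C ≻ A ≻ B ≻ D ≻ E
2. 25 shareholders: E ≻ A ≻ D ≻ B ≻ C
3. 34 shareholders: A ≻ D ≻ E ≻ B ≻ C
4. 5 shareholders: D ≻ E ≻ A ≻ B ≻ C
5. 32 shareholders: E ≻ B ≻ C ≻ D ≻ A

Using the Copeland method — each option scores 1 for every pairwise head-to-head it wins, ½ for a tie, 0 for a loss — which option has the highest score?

A

A: beats D, E, and B; loses to C → score 3.
D: beats E; loses to A, B, and C → score 1.
E: beats B and C; loses to A and D → score 2.
B: beats D and C; loses to A and E → score 2.
C: beats A and D; loses to E and B → score 2.
A has the best pairwise record.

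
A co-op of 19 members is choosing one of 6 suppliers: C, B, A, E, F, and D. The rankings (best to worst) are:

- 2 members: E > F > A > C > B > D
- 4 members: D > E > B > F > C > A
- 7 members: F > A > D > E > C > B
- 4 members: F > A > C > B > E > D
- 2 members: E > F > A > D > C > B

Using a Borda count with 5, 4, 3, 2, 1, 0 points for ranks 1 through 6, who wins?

F

C: 2·2 + 4·1 + 7·1 + 4·3 + 2·1 = 29
B: 2·1 + 4·3 + 7·0 + 4·2 + 2·0 = 22
A: 2·3 + 4·0 + 7·4 + 4·4 + 2·3 = 56
E: 2·5 + 4·4 + 7·2 + 4·1 + 2·5 = 54
F: 2·4 + 4·2 + 7·5 + 4·5 + 2·4 = 79
D: 2·0 + 4·5 + 7·3 + 4·0 + 2·2 = 45
F has the highest Borda score (79).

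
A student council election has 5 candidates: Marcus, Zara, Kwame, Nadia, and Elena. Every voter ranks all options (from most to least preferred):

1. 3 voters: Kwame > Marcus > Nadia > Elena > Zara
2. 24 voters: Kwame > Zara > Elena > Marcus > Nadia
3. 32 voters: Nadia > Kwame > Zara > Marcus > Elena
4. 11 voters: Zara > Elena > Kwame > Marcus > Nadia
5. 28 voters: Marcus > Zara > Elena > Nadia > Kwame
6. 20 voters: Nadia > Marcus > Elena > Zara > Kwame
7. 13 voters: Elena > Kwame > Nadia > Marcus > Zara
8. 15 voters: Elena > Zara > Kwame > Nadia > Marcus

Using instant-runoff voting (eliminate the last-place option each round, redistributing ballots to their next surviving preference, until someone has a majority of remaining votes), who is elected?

Elena

Round 1: Marcus 28, Zara 11, Kwame 27, Nadia 52, Elena 28. Eliminate Zara.
Round 2: Marcus 28, Kwame 27, Nadia 52, Elena 39. Eliminate Kwame.
Round 3: Marcus 31, Nadia 52, Elena 63. Eliminate Marcus.
Round 4: Nadia 55, Elena 91. Elena has a majority.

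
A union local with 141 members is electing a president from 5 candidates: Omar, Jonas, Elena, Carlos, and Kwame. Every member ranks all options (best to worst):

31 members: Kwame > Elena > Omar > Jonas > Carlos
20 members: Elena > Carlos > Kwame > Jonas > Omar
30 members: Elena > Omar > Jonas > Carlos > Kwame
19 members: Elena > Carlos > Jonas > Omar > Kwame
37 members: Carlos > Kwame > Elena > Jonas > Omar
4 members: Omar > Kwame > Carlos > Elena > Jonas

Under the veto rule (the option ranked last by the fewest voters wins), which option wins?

Last-place votes: Omar 57, Jonas 4, Elena 0, Carlos 31, Kwame 49.
Elena is ranked last by the fewest voters, so Elena wins.

Elena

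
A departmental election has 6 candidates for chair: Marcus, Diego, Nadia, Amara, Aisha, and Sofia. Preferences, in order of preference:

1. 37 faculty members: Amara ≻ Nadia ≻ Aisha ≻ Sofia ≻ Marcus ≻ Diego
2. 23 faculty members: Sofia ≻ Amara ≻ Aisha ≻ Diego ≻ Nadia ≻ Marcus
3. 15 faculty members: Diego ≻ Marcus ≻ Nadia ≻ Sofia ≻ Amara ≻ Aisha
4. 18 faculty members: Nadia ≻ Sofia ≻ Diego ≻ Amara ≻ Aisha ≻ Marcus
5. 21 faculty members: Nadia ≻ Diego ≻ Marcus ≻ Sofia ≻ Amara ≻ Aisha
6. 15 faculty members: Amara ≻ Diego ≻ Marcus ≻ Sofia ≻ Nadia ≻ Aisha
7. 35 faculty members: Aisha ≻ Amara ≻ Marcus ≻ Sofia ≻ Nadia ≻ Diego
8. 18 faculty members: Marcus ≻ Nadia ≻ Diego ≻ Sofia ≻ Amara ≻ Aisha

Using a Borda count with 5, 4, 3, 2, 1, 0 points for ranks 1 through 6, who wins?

Amara

Marcus: 37·1 + 23·0 + 15·4 + 18·0 + 21·3 + 15·3 + 35·3 + 18·5 = 400
Diego: 37·0 + 23·2 + 15·5 + 18·3 + 21·4 + 15·4 + 35·0 + 18·3 = 373
Nadia: 37·4 + 23·1 + 15·3 + 18·5 + 21·5 + 15·1 + 35·1 + 18·4 = 533
Amara: 37·5 + 23·4 + 15·1 + 18·2 + 21·1 + 15·5 + 35·4 + 18·1 = 582
Aisha: 37·3 + 23·3 + 15·0 + 18·1 + 21·0 + 15·0 + 35·5 + 18·0 = 373
Sofia: 37·2 + 23·5 + 15·2 + 18·4 + 21·2 + 15·2 + 35·2 + 18·2 = 469
Amara has the highest Borda score (582).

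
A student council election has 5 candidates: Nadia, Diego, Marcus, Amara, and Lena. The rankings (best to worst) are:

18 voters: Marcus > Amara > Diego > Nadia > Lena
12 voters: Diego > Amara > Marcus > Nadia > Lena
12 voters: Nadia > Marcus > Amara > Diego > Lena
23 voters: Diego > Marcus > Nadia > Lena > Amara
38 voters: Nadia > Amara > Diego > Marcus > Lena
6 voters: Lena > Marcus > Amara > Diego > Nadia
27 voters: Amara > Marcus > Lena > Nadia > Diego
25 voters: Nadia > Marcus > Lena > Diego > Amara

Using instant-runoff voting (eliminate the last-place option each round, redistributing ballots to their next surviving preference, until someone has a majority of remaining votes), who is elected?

Round 1: Nadia 75, Diego 35, Marcus 18, Amara 27, Lena 6. Eliminate Lena.
Round 2: Nadia 75, Diego 35, Marcus 24, Amara 27. Eliminate Marcus.
Round 3: Nadia 75, Diego 35, Amara 51. Eliminate Diego.
Round 4: Nadia 98, Amara 63. Nadia has a majority.

Nadia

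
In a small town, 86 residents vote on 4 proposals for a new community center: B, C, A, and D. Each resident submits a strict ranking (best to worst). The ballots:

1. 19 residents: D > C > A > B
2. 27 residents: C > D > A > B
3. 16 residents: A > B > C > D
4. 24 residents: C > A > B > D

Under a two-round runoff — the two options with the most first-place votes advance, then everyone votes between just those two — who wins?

C

Round 1 first-place votes: B 0, C 51, A 16, D 19.
C and D advance.
Runoff: C is preferred to D by 67 voters; D by 19.
C wins the runoff.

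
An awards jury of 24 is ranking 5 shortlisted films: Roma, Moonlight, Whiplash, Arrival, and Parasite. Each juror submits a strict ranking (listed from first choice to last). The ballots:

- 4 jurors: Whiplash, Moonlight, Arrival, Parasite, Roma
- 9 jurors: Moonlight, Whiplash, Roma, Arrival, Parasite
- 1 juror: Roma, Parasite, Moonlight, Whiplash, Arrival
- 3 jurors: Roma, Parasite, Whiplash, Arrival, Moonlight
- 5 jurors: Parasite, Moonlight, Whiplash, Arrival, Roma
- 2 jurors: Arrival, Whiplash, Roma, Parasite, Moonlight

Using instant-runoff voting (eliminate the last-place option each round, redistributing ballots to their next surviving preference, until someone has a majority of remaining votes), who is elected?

Round 1: Roma 4, Moonlight 9, Whiplash 4, Arrival 2, Parasite 5. Eliminate Arrival.
Round 2: Roma 4, Moonlight 9, Whiplash 6, Parasite 5. Eliminate Roma.
Round 3: Moonlight 9, Whiplash 6, Parasite 9. Eliminate Whiplash.
Round 4: Moonlight 13, Parasite 11. Moonlight has a majority.

Moonlight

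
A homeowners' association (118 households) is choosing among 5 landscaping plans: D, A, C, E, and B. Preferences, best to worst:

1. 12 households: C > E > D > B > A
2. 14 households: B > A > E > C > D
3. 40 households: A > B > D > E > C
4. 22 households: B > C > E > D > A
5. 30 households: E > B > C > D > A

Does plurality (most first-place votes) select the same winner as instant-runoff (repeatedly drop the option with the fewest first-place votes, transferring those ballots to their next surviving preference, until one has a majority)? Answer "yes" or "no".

no

Plurality — first-place votes: D 0, A 40, C 12, E 30, B 36. Winner: A.
Instant-runoff — R1 D 0, A 40, C 12, E 30, B 36 (D out); R2 A 40, C 12, E 30, B 36 (C out); R3 A 40, E 42, B 36 (B out); R4 A 54, E 64 (E winner). Winner: E.
The two methods disagree.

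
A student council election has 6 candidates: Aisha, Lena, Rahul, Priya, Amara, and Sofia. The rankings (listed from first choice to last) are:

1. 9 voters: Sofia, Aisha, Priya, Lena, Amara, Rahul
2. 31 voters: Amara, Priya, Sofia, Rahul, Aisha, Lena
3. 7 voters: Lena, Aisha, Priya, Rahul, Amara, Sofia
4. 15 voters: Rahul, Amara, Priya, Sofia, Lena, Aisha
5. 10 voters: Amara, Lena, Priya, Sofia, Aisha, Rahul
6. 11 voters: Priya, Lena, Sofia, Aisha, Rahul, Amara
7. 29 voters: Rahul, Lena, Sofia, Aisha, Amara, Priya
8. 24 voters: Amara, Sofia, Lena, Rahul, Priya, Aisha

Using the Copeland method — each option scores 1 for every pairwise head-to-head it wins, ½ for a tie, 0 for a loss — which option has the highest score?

Amara

Aisha: loses to Lena, Rahul, Priya, Amara, and Sofia → score 0.
Lena: beats Aisha and Priya; loses to Rahul, Amara, and Sofia → score 2.
Rahul: beats Aisha and Lena; ties Priya; loses to Amara and Sofia → score 2.5.
Priya: beats Aisha and Sofia; ties Rahul; loses to Lena and Amara → score 2.5.
Amara: beats Aisha, Lena, Rahul, Priya, and Sofia → score 5.
Sofia: beats Aisha, Lena, and Rahul; loses to Priya and Amara → score 3.
Amara has the best pairwise record.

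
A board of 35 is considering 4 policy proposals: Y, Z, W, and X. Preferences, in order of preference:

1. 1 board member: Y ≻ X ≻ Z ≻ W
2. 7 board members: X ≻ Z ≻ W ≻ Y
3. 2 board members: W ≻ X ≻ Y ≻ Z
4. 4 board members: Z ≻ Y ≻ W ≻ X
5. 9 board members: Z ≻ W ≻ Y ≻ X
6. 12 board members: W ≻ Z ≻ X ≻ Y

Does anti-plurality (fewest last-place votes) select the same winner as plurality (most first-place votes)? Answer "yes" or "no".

yes

Anti-plurality — last-place votes: Y 19, Z 2, W 1, X 13. Winner: W.
Plurality — first-place votes: Y 1, Z 13, W 14, X 7. Winner: W.
The two methods agree.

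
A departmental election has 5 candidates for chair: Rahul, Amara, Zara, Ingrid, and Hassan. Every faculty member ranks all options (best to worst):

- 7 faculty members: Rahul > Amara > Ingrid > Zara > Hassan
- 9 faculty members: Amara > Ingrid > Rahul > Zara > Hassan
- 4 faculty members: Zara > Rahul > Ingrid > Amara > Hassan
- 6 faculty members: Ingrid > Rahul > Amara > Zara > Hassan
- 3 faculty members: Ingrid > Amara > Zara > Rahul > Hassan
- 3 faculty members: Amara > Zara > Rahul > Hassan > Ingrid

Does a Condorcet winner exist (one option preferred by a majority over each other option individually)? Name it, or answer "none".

none

Checking pairwise contests:
Ingrid beats Rahul 18–14.
Rahul beats Amara 17–15.
Rahul beats Zara 22–10.
Amara beats Ingrid 19–13.
Rahul beats Hassan 32–0.
Every option loses at least one head-to-head, so there is no Condorcet winner.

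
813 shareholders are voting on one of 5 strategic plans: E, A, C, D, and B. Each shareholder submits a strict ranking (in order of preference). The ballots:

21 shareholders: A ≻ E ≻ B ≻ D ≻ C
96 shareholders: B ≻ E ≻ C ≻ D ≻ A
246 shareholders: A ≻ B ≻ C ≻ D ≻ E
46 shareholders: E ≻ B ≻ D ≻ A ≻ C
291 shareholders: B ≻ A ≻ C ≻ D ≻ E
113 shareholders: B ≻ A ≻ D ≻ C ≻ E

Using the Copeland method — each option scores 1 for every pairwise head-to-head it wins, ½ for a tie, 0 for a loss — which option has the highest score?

E: loses to A, C, D, and B → score 0.
A: beats E, C, and D; loses to B → score 3.
C: beats E and D; loses to A and B → score 2.
D: beats E; loses to A, C, and B → score 1.
B: beats E, A, C, and D → score 4.
B has the best pairwise record.

B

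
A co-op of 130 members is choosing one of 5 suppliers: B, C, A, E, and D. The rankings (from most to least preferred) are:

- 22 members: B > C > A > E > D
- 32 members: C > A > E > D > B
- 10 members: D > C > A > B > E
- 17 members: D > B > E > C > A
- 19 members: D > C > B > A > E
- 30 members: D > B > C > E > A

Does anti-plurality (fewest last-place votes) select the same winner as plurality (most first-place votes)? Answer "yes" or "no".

no

Anti-plurality — last-place votes: B 32, C 0, A 47, E 29, D 22. Winner: C.
Plurality — first-place votes: B 22, C 32, A 0, E 0, D 76. Winner: D.
The two methods disagree.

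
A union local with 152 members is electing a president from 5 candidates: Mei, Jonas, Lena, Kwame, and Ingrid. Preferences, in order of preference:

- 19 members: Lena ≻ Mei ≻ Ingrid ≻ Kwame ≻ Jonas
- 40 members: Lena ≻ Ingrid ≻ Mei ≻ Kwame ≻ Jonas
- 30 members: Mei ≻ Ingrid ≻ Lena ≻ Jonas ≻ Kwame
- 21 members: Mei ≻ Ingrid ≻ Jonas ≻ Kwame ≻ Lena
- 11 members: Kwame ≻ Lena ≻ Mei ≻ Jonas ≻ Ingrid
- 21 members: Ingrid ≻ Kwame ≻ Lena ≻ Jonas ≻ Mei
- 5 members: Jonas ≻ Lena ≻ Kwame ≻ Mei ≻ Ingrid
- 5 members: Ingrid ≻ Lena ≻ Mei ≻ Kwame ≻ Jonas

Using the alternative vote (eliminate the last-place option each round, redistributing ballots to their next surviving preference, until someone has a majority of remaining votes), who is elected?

Lena

Round 1: Mei 51, Jonas 5, Lena 59, Kwame 11, Ingrid 26. Eliminate Jonas.
Round 2: Mei 51, Lena 64, Kwame 11, Ingrid 26. Eliminate Kwame.
Round 3: Mei 51, Lena 75, Ingrid 26. Eliminate Ingrid.
Round 4: Mei 51, Lena 101. Lena has a majority.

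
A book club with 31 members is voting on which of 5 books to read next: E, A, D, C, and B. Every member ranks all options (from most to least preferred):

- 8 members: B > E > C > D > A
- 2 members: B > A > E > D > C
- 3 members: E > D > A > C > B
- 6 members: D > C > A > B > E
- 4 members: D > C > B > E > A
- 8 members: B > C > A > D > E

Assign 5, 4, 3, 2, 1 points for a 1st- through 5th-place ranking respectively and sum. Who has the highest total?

E: 8·4 + 2·3 + 3·5 + 6·1 + 4·2 + 8·1 = 75
A: 8·1 + 2·4 + 3·3 + 6·3 + 4·1 + 8·3 = 71
D: 8·2 + 2·2 + 3·4 + 6·5 + 4·5 + 8·2 = 98
C: 8·3 + 2·1 + 3·2 + 6·4 + 4·4 + 8·4 = 104
B: 8·5 + 2·5 + 3·1 + 6·2 + 4·3 + 8·5 = 117
B has the highest Borda score (117).

B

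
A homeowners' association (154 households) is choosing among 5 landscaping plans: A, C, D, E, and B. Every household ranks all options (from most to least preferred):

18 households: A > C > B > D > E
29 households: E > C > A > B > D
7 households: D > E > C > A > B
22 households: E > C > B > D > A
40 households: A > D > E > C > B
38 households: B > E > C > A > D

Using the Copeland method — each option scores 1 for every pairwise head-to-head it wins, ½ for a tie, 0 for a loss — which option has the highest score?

E

A: beats D and B; loses to C and E → score 2.
C: beats A, D, and B; loses to E → score 3.
D: loses to A, C, E, and B → score 0.
E: beats A, C, D, and B → score 4.
B: beats D; loses to A, C, and E → score 1.
E has the best pairwise record.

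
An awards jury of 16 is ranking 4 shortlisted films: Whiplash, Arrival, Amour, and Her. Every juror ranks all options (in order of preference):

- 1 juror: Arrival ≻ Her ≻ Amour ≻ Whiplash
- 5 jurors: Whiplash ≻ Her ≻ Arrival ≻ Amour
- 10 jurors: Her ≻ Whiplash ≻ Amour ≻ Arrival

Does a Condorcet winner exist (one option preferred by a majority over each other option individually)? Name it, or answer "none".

Her vs Whiplash: 11–5 for Her.
Her vs Arrival: 15–1 for Her.
Her vs Amour: 16–0 for Her.
Her beats every other option head-to-head.

Her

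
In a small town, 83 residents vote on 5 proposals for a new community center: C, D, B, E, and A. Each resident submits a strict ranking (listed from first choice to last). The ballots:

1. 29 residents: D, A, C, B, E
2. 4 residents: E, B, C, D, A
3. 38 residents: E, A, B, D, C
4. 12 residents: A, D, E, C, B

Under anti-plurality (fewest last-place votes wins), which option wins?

D

Last-place votes: C 38, D 0, B 12, E 29, A 4.
D is ranked last by the fewest voters, so D wins.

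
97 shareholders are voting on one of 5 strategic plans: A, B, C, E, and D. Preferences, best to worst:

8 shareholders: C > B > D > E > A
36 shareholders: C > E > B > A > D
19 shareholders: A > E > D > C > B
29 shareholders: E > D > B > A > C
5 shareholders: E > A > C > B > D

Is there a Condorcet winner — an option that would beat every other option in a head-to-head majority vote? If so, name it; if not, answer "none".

E vs A: 78–19 for E.
E vs B: 89–8 for E.
E vs C: 53–44 for E.
E vs D: 89–8 for E.
E beats every other option head-to-head.

E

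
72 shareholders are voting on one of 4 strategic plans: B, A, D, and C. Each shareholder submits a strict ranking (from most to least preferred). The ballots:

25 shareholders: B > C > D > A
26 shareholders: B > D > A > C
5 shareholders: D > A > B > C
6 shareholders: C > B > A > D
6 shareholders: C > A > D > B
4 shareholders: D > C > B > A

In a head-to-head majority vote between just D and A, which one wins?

Voters preferring D to A: 60; preferring A to D: 12.
D wins the head-to-head.

D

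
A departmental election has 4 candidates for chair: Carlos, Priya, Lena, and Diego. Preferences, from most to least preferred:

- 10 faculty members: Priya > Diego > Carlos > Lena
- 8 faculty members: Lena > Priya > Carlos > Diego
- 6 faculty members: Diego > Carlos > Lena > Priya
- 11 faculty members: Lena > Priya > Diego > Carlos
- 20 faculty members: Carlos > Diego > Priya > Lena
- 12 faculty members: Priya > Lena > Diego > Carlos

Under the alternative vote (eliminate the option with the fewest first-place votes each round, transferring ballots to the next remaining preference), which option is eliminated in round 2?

Round 1: Carlos 20, Priya 22, Lena 19, Diego 6. Eliminate Diego.
Round 2: Carlos 26, Priya 22, Lena 19. Eliminate Lena.

Lena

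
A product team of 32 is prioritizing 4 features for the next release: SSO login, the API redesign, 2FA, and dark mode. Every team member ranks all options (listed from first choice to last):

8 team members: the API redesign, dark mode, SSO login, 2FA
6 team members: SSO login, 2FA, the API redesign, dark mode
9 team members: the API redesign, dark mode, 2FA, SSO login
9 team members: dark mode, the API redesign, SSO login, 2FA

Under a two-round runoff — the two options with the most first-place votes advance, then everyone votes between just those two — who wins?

Round 1 first-place votes: SSO login 6, the API redesign 17, 2FA 0, dark mode 9.
the API redesign and dark mode advance.
Runoff: the API redesign is preferred to dark mode by 23 voters; dark mode by 9.
the API redesign wins the runoff.

the API redesign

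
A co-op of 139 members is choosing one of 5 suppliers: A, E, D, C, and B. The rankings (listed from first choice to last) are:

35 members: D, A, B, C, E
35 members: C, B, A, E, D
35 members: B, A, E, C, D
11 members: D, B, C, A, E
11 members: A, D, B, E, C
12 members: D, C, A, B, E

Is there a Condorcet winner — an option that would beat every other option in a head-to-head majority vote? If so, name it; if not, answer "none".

B

B vs A: 81–58 for B.
B vs E: 139–0 for B.
B vs D: 70–69 for B.
B vs C: 92–47 for B.
B beats every other option head-to-head.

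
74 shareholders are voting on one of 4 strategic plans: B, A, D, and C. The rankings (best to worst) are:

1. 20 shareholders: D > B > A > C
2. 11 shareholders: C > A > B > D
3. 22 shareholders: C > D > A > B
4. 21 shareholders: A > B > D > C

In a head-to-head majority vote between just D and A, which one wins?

Voters preferring D to A: 42; preferring A to D: 32.
D wins the head-to-head.

D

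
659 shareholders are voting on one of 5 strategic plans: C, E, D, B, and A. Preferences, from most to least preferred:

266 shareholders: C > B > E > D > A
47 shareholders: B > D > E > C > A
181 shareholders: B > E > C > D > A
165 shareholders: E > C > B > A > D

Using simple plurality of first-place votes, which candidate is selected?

First-place votes: C 266, E 165, D 0, B 228, A 0.
C has the most first-place votes.

C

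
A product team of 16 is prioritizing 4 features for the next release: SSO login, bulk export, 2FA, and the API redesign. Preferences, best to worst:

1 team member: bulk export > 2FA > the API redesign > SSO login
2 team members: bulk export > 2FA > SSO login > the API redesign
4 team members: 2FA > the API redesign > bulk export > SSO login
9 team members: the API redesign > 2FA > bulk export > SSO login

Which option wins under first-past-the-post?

First-place votes: SSO login 0, bulk export 3, 2FA 4, the API redesign 9.
the API redesign has the most first-place votes.

the API redesign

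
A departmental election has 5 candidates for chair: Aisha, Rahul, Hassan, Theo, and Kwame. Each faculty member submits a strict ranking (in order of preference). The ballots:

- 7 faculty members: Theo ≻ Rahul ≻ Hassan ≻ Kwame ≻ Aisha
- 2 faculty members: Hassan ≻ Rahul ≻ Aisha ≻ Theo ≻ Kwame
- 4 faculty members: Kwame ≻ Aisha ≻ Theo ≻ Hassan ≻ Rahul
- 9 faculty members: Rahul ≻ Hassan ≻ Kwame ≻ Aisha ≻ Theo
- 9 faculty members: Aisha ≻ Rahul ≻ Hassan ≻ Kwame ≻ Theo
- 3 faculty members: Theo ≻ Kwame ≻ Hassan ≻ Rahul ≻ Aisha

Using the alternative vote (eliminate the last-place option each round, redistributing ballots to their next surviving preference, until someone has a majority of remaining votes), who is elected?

Rahul

Round 1: Aisha 9, Rahul 9, Hassan 2, Theo 10, Kwame 4. Eliminate Hassan.
Round 2: Aisha 9, Rahul 11, Theo 10, Kwame 4. Eliminate Kwame.
Round 3: Aisha 13, Rahul 11, Theo 10. Eliminate Theo.
Round 4: Aisha 13, Rahul 21. Rahul has a majority.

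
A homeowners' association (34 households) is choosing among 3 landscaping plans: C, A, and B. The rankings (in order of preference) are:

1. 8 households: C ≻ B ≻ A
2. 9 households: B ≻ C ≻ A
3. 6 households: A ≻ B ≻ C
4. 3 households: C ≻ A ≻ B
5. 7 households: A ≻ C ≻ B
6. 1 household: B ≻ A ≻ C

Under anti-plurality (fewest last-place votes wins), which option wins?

Last-place votes: C 7, A 17, B 10.
C is ranked last by the fewest voters, so C wins.

C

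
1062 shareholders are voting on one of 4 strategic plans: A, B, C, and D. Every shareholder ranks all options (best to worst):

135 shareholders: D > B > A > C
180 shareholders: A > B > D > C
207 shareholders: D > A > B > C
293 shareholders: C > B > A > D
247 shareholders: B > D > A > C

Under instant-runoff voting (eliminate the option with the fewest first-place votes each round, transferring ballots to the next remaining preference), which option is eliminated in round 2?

C

Round 1: A 180, B 247, C 293, D 342. Eliminate A.
Round 2: B 427, C 293, D 342. Eliminate C.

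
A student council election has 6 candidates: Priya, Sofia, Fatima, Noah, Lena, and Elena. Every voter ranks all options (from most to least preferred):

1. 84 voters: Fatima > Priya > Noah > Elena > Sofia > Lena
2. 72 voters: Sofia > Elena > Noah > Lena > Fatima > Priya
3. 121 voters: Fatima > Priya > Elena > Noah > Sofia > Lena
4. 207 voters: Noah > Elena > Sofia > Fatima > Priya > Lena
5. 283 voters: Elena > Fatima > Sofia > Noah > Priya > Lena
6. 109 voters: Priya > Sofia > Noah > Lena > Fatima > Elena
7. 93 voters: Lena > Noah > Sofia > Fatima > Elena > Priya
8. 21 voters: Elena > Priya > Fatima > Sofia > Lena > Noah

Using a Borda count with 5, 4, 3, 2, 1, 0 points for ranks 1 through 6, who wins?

Elena

Priya: 84·4 + 72·0 + 121·4 + 207·1 + 283·1 + 109·5 + 93·0 + 21·4 = 1939
Sofia: 84·1 + 72·5 + 121·1 + 207·3 + 283·3 + 109·4 + 93·3 + 21·2 = 2792
Fatima: 84·5 + 72·1 + 121·5 + 207·2 + 283·4 + 109·1 + 93·2 + 21·3 = 3001
Noah: 84·3 + 72·3 + 121·2 + 207·5 + 283·2 + 109·3 + 93·4 + 21·0 = 3010
Lena: 84·0 + 72·2 + 121·0 + 207·0 + 283·0 + 109·2 + 93·5 + 21·1 = 848
Elena: 84·2 + 72·4 + 121·3 + 207·4 + 283·5 + 109·0 + 93·1 + 21·5 = 3260
Elena has the highest Borda score (3260).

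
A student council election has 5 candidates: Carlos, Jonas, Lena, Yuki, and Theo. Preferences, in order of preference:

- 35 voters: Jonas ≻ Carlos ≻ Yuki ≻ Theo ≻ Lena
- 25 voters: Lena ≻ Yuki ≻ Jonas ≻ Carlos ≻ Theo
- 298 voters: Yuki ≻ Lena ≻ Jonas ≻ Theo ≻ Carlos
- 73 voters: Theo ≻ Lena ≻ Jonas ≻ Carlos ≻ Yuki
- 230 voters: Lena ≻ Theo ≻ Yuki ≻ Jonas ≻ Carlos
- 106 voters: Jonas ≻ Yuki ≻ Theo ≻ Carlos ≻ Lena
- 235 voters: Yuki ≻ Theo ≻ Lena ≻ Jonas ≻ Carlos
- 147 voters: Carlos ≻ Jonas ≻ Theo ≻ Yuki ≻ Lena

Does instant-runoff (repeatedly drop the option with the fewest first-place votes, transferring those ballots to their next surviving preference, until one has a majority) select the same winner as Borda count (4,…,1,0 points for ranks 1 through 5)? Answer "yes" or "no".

yes

Instant-runoff — R1 Carlos 147, Jonas 141, Lena 255, Yuki 533, Theo 73 (Theo out); R2 Carlos 147, Jonas 141, Lena 328, Yuki 533 (Jonas out); R3 Carlos 182, Lena 328, Yuki 639 (Yuki winner). Winner: Yuki.
Borda — scores: Carlos 897, Jonas 2262, Lena 2603, Yuki 3202, Theo 2526. Winner: Yuki.
The two methods agree.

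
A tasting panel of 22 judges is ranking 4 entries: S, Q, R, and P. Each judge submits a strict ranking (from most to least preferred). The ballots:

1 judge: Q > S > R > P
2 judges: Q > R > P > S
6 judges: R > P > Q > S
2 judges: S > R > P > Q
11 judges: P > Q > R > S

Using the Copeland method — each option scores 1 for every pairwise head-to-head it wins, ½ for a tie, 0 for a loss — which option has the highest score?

S: loses to Q, R, and P → score 0.
Q: beats S and R; loses to P → score 2.
R: beats S; ties P; loses to Q → score 1.5.
P: beats S and Q; ties R → score 2.5.
P has the best pairwise record.

P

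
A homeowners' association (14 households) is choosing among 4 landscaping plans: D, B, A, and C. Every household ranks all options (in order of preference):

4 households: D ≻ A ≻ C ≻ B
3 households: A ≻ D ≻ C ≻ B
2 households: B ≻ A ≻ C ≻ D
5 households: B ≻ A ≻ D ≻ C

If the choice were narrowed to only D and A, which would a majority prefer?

A

Voters preferring D to A: 4; preferring A to D: 10.
A wins the head-to-head.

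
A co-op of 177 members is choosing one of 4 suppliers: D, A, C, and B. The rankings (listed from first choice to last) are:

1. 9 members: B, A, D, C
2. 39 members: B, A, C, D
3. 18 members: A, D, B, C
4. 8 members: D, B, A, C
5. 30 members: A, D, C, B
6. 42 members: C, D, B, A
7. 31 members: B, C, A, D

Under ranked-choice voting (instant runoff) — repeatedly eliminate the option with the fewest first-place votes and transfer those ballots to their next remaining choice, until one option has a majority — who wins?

B

Round 1: D 8, A 48, C 42, B 79. Eliminate D.
Round 2: A 48, C 42, B 87. Eliminate C.
Round 3: A 48, B 129. B has a majority.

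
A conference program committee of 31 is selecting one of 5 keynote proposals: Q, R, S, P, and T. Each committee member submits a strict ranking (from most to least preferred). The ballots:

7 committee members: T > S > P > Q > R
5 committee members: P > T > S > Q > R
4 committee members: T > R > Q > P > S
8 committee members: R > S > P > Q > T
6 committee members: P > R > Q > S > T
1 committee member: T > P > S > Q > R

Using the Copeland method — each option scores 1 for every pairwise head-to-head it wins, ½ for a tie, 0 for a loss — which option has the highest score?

P

Q: loses to R, S, P, and T → score 0.
R: beats Q and S; loses to P and T → score 2.
S: beats Q; loses to R, P, and T → score 1.
P: beats Q, R, S, and T → score 4.
T: beats Q, R, and S; loses to P → score 3.
P has the best pairwise record.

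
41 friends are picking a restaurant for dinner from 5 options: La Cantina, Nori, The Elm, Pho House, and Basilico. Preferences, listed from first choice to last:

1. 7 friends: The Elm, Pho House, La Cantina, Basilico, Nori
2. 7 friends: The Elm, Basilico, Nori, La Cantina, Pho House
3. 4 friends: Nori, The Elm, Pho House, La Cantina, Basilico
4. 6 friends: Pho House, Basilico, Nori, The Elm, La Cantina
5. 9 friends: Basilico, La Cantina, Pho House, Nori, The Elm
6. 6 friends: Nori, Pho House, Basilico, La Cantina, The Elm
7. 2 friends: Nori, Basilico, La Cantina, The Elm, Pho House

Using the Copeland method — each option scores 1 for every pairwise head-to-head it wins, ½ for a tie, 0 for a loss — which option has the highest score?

Pho House

La Cantina: loses to Nori, The Elm, Pho House, and Basilico → score 0.
Nori: beats La Cantina and The Elm; loses to Pho House and Basilico → score 2.
The Elm: beats La Cantina; loses to Nori, Pho House, and Basilico → score 1.
Pho House: beats La Cantina, Nori, The Elm, and Basilico → score 4.
Basilico: beats La Cantina, Nori, and The Elm; loses to Pho House → score 3.
Pho House has the best pairwise record.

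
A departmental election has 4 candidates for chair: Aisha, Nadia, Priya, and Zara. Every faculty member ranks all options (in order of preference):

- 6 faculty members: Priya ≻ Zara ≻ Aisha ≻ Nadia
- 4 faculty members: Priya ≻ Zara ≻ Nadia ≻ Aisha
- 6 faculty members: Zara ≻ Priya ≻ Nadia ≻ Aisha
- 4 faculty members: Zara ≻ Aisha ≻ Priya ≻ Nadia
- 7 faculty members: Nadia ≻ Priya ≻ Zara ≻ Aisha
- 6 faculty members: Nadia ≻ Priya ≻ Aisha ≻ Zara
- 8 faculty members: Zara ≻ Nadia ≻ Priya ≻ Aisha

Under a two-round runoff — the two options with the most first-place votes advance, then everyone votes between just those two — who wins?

Round 1 first-place votes: Aisha 0, Nadia 13, Priya 10, Zara 18.
Zara and Nadia advance.
Runoff: Zara is preferred to Nadia by 28 voters; Nadia by 13.
Zara wins the runoff.

Zara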